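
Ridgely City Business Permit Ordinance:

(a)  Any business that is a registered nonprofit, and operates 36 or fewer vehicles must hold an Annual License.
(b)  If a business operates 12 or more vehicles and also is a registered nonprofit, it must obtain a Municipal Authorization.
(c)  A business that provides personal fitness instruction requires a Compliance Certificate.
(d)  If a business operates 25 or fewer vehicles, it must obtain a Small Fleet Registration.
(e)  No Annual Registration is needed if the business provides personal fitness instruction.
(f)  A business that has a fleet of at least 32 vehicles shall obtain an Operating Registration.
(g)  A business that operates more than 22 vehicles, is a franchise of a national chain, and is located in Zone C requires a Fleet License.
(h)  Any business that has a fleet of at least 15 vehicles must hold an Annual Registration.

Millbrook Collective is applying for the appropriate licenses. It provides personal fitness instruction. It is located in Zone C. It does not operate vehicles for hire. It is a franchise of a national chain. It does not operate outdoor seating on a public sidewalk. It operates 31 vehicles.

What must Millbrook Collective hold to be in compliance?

(a) is a franchise of a national chain (not: is a registered nonprofit); vehicles 31 ≤ 36 → Annual License not required.
(b) vehicles 31 ≥ 12; is a franchise of a national chain (not: is a registered nonprofit) → Municipal Authorization not required.
(c) provides personal fitness instruction → Compliance Certificate required.
(d) vehicles 31 > 25 → Small Fleet Registration not required.
(e) provides personal fitness instruction → exempt from Annual Registration.
(f) vehicles 31 < 32 → Operating Registration not required.
(g) vehicles 31 > 22; is a franchise of a national chain; is located in Zone C → Fleet License required.
(h) vehicles 31 ≥ 15 → Annual Registration required.

Compliance Certificate, Fleet License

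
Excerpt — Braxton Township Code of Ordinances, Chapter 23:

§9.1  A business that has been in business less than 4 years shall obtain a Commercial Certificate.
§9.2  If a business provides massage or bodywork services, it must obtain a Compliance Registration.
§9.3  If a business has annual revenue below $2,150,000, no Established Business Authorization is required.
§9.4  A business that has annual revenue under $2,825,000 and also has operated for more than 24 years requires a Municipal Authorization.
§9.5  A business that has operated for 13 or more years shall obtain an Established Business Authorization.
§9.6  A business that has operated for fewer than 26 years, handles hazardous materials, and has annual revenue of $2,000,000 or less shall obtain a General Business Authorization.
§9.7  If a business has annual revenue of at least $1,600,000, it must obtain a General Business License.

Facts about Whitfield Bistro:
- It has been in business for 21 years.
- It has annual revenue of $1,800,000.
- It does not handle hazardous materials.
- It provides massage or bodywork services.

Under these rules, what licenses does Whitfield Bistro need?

Compliance Registration, General Business License

§9.1 years in business 21 ≥ 4 → Commercial Certificate not required.
§9.2 provides massage or bodywork services → Compliance Registration required.
§9.3 revenue $1,800,000 < $2,150,000 → exempt from Established Business Authorization.
§9.4 revenue $1,800,000 < $2,825,000; years in business 21 ≤ 24 → Municipal Authorization not required.
§9.5 years in business 21 ≥ 13 → Established Business Authorization required.
§9.6 years in business 21 < 26; does not handle hazardous materials; revenue $1,800,000 ≤ $2,000,000 → General Business Authorization not required.
§9.7 revenue $1,800,000 ≥ $1,600,000 → General Business License required.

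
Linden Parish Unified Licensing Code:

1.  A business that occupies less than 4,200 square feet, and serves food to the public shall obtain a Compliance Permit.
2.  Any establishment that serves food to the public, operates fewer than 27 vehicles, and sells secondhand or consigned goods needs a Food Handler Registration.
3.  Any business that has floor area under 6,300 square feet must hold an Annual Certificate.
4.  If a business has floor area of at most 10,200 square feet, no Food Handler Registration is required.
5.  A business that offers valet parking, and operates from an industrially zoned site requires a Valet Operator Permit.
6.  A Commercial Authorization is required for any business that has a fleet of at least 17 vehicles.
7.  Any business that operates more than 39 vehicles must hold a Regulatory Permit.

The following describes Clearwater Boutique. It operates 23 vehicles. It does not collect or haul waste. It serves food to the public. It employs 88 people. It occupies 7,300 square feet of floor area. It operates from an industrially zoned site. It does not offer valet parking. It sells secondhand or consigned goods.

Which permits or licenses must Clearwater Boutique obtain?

Commercial Authorization

1. floor area 7,300 square feet ≥ 4,200 square feet; serves food to the public → Compliance Permit not required.
2. serves food to the public; vehicles 23 < 27; sells secondhand or consigned goods → Food Handler Registration required.
3. floor area 7,300 square feet ≥ 6,300 square feet → Annual Certificate not required.
4. floor area 7,300 square feet ≤ 10,200 square feet → exempt from Food Handler Registration.
5. does not offer valet parking; operates from an industrially zoned site → Valet Operator Permit not required.
6. vehicles 23 ≥ 17 → Commercial Authorization required.
7. vehicles 23 ≤ 39 → Regulatory Permit not required.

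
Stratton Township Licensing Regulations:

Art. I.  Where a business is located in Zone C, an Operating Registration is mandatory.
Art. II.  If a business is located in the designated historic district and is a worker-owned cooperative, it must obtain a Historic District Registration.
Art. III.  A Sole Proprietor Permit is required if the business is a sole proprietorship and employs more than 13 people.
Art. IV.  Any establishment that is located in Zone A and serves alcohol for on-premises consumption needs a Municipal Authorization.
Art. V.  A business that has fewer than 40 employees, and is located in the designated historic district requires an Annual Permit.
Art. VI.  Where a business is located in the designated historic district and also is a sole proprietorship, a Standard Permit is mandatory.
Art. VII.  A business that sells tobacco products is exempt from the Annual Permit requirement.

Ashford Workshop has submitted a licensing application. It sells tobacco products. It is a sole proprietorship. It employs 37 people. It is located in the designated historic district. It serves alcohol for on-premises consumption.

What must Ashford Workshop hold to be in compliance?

Sole Proprietor Permit, Standard Permit

Art. I. is located in the designated historic district (not: is located in Zone C) → Operating Registration not required.
Art. II. is located in the designated historic district; is a sole proprietorship (not: is a worker-owned cooperative) → Historic District Registration not required.
Art. III. is a sole proprietorship; employees 37 > 13 → Sole Proprietor Permit required.
Art. IV. is located in the designated historic district (not: is located in Zone A); serves alcohol for on-premises consumption → Municipal Authorization not required.
Art. V. employees 37 < 40; is located in the designated historic district → Annual Permit required.
Art. VI. is located in the designated historic district; is a sole proprietorship → Standard Permit required.
Art. VII. sells tobacco products → exempt from Annual Permit.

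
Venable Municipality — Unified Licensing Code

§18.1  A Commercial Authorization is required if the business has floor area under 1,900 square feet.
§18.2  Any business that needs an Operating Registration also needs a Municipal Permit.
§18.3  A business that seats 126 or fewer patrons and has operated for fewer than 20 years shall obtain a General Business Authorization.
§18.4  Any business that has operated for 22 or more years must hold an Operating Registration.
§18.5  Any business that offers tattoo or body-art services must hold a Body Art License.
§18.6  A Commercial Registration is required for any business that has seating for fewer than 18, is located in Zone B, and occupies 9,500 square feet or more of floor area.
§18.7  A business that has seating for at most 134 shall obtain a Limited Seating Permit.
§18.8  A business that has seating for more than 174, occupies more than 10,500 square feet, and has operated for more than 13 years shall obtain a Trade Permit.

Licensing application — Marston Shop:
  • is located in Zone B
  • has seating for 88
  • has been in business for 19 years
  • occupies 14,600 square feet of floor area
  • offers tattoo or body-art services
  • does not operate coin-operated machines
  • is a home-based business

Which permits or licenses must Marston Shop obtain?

§18.1 floor area 14,600 square feet ≥ 1,900 square feet → Commercial Authorization not required.
§18.2 Operating Registration is not required → no effect.
§18.3 seating 88 ≤ 126; years in business 19 < 20 → General Business Authorization required.
§18.4 years in business 19 < 22 → Operating Registration not required.
§18.5 offers tattoo or body-art services → Body Art License required.
§18.6 seating 88 ≥ 18; is located in Zone B; floor area 14,600 square feet ≥ 9,500 square feet → Commercial Registration not required.
§18.7 seating 88 ≤ 134 → Limited Seating Permit required.
§18.8 seating 88 ≤ 174; floor area 14,600 square feet > 10,500 square feet; years in business 19 > 13 → Trade Permit not required.

Body Art License, General Business Authorization, Limited Seating Permit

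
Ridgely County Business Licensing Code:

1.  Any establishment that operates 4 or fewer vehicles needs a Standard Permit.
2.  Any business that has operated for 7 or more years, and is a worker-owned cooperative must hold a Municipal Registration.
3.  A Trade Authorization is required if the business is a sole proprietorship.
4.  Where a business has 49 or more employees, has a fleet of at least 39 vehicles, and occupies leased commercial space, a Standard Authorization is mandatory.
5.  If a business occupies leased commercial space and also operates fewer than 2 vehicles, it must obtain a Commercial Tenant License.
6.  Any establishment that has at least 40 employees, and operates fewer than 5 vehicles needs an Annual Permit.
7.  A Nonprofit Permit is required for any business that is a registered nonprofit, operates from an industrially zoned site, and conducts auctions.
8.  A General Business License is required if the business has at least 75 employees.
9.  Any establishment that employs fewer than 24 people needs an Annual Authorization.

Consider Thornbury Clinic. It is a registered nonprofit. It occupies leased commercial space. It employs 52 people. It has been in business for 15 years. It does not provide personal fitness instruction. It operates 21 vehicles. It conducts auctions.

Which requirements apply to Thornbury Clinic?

None

1. vehicles 21 > 4 → Standard Permit not required.
2. years in business 15 ≥ 7; is a registered nonprofit (not: is a worker-owned cooperative) → Municipal Registration not required.
3. is a registered nonprofit (not: is a sole proprietorship) → Trade Authorization not required.
4. employees 52 ≥ 49; vehicles 21 < 39; occupies leased commercial space → Standard Authorization not required.
5. occupies leased commercial space; vehicles 21 ≥ 2 → Commercial Tenant License not required.
6. employees 52 ≥ 40; vehicles 21 ≥ 5 → Annual Permit not required.
7. is a registered nonprofit; occupies leased commercial space (not: operates from an industrially zoned site); conducts auctions → Nonprofit Permit not required.
8. employees 52 < 75 → General Business License not required.
9. employees 52 ≥ 24 → Annual Authorization not required.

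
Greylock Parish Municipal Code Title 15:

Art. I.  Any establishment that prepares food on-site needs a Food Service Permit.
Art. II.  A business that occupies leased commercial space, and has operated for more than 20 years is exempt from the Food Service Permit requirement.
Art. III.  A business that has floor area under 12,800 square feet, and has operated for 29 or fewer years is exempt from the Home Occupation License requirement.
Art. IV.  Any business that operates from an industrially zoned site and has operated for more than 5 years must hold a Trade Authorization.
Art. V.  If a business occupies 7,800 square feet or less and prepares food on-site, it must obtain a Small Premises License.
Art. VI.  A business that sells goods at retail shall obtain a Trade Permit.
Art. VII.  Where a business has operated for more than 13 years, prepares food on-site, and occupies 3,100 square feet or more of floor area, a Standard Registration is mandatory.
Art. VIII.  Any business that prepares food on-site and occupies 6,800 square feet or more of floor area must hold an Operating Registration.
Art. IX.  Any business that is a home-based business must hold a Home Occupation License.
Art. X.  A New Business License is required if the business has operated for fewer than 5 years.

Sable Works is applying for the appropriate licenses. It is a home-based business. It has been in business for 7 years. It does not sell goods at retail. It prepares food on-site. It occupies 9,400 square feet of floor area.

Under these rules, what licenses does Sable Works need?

Art. I. prepares food on-site → Food Service Permit required.
Art. II. is a home-based business (not: occupies leased commercial space); years in business 7 ≤ 20 → Food Service Permit exemption does not apply.
Art. III. floor area 9,400 square feet < 12,800 square feet; years in business 7 ≤ 29 → exempt from Home Occupation License.
Art. IV. is a home-based business (not: operates from an industrially zoned site); years in business 7 > 5 → Trade Authorization not required.
Art. V. floor area 9,400 square feet > 7,800 square feet; prepares food on-site → Small Premises License not required.
Art. VI. does not sell goods at retail → Trade Permit not required.
Art. VII. years in business 7 ≤ 13; prepares food on-site; floor area 9,400 square feet ≥ 3,100 square feet → Standard Registration not required.
Art. VIII. prepares food on-site; floor area 9,400 square feet ≥ 6,800 square feet → Operating Registration required.
Art. IX. is a home-based business → Home Occupation License required.
Art. X. years in business 7 ≥ 5 → New Business License not required.

Food Service Permit, Operating Registration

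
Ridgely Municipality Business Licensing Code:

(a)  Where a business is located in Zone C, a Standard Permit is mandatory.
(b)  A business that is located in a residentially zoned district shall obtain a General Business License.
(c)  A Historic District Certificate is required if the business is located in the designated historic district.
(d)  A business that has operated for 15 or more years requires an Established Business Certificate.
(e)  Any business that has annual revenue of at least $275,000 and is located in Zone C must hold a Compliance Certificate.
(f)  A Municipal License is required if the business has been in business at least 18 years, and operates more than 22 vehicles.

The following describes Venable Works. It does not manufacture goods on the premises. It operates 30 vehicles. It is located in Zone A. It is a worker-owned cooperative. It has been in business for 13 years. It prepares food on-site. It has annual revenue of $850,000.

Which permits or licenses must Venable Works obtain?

(a) is located in Zone A (not: is located in Zone C) → Standard Permit not required.
(b) is located in Zone A (not: is located in a residentially zoned district) → General Business License not required.
(c) is located in Zone A (not: is located in the designated historic district) → Historic District Certificate not required.
(d) years in business 13 < 15 → Established Business Certificate not required.
(e) revenue $850,000 ≥ $275,000; is located in Zone A (not: is located in Zone C) → Compliance Certificate not required.
(f) years in business 13 < 18; vehicles 30 > 22 → Municipal License not required.

None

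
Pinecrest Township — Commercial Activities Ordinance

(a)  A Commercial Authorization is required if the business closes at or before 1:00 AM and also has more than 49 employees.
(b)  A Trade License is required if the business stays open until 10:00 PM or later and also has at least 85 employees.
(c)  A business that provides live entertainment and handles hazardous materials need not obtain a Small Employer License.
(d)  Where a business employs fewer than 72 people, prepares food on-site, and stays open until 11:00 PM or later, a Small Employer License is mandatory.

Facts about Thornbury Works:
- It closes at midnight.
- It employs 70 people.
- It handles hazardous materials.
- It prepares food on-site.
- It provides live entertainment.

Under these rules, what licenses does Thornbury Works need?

(a) closes midnight, at/before 1:00 AM; employees 70 > 49 → Commercial Authorization required.
(b) closes midnight, after 10:00 PM; employees 70 < 85 → Trade License not required.
(c) provides live entertainment; handles hazardous materials → exempt from Small Employer License.
(d) employees 70 < 72; prepares food on-site; closes midnight, after 11:00 PM → Small Employer License required.

Commercial Authorization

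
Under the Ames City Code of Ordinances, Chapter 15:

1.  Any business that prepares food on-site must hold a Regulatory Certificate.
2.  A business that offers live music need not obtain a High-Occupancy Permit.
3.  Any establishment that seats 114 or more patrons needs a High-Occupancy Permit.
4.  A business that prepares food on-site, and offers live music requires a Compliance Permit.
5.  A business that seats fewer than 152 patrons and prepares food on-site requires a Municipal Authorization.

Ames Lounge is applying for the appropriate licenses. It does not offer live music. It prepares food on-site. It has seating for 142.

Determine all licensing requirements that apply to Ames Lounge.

1. prepares food on-site → Regulatory Certificate required.
2. does not offer live music → High-Occupancy Permit exemption does not apply.
3. seating 142 ≥ 114 → High-Occupancy Permit required.
4. prepares food on-site; does not offer live music → Compliance Permit not required.
5. seating 142 < 152; prepares food on-site → Municipal Authorization required.

High-Occupancy Permit, Municipal Authorization, Regulatory Certificate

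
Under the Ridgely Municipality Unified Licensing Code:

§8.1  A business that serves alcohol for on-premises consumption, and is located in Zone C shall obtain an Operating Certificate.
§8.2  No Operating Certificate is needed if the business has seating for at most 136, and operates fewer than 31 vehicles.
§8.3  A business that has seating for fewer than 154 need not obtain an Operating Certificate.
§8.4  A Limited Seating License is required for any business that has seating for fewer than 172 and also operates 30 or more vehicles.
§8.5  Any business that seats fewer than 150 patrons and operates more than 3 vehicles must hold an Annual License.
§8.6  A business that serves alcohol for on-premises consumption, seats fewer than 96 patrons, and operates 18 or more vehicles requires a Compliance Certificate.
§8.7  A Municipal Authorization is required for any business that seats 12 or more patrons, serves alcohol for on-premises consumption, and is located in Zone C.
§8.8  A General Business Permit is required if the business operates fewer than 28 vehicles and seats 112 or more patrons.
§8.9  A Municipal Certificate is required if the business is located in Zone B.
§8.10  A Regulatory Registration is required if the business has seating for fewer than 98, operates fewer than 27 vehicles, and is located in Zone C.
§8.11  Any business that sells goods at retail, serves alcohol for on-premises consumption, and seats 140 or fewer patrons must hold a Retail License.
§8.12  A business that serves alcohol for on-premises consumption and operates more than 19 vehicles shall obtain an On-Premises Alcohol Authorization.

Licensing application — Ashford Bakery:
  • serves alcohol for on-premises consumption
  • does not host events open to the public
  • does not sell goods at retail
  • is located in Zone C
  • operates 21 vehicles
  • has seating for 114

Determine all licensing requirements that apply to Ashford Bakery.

§8.1 serves alcohol for on-premises consumption; is located in Zone C → Operating Certificate required.
§8.2 seating 114 ≤ 136; vehicles 21 < 31 → exempt from Operating Certificate.
§8.3 seating 114 < 154 → exempt from Operating Certificate.
§8.4 seating 114 < 172; vehicles 21 < 30 → Limited Seating License not required.
§8.5 seating 114 < 150; vehicles 21 > 3 → Annual License required.
§8.6 serves alcohol for on-premises consumption; seating 114 ≥ 96; vehicles 21 ≥ 18 → Compliance Certificate not required.
§8.7 seating 114 ≥ 12; serves alcohol for on-premises consumption; is located in Zone C → Municipal Authorization required.
§8.8 vehicles 21 < 28; seating 114 ≥ 112 → General Business Permit required.
§8.9 is located in Zone C (not: is located in Zone B) → Municipal Certificate not required.
§8.10 seating 114 ≥ 98; vehicles 21 < 27; is located in Zone C → Regulatory Registration not required.
§8.11 does not sell goods at retail; serves alcohol for on-premises consumption; seating 114 ≤ 140 → Retail License not required.
§8.12 serves alcohol for on-premises consumption; vehicles 21 > 19 → On-Premises Alcohol Authorization required.

Annual License, General Business Permit, Municipal Authorization, On-Premises Alcohol Authorization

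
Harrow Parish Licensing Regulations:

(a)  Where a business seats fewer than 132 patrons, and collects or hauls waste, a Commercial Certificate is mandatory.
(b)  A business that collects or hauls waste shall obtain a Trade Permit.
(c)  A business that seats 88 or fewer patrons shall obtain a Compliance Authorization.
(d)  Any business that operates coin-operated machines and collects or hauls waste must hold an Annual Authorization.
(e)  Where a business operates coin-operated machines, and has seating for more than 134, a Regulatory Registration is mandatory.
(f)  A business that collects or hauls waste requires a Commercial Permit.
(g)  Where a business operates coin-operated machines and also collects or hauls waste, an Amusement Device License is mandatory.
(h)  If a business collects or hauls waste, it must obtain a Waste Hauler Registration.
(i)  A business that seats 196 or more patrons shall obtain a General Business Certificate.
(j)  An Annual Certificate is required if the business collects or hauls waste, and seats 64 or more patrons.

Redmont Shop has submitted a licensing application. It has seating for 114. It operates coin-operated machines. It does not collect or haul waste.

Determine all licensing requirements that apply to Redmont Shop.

(a) seating 114 < 132; does not collect or haul waste → Commercial Certificate not required.
(b) does not collect or haul waste → Trade Permit not required.
(c) seating 114 > 88 → Compliance Authorization not required.
(d) operates coin-operated machines; does not collect or haul waste → Annual Authorization not required.
(e) operates coin-operated machines; seating 114 ≤ 134 → Regulatory Registration not required.
(f) does not collect or haul waste → Commercial Permit not required.
(g) operates coin-operated machines; does not collect or haul waste → Amusement Device License not required.
(h) does not collect or haul waste → Waste Hauler Registration not required.
(i) seating 114 < 196 → General Business Certificate not required.
(j) does not collect or haul waste; seating 114 ≥ 64 → Annual Certificate not required.

None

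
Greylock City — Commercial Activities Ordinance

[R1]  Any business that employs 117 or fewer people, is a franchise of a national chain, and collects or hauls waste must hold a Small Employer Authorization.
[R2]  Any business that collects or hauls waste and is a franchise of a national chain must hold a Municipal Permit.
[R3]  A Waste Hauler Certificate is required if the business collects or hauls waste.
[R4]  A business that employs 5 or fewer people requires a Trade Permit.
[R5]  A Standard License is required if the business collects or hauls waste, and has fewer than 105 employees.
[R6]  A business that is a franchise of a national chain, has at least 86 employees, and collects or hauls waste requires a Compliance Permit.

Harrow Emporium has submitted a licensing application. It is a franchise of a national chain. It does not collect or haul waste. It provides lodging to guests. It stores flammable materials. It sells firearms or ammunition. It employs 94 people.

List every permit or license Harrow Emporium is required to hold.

None

[R1] employees 94 ≤ 117; is a franchise of a national chain; does not collect or haul waste → Small Employer Authorization not required.
[R2] does not collect or haul waste; is a franchise of a national chain → Municipal Permit not required.
[R3] does not collect or haul waste → Waste Hauler Certificate not required.
[R4] employees 94 > 5 → Trade Permit not required.
[R5] does not collect or haul waste; employees 94 < 105 → Standard License not required.
[R6] is a franchise of a national chain; employees 94 ≥ 86; does not collect or haul waste → Compliance Permit not required.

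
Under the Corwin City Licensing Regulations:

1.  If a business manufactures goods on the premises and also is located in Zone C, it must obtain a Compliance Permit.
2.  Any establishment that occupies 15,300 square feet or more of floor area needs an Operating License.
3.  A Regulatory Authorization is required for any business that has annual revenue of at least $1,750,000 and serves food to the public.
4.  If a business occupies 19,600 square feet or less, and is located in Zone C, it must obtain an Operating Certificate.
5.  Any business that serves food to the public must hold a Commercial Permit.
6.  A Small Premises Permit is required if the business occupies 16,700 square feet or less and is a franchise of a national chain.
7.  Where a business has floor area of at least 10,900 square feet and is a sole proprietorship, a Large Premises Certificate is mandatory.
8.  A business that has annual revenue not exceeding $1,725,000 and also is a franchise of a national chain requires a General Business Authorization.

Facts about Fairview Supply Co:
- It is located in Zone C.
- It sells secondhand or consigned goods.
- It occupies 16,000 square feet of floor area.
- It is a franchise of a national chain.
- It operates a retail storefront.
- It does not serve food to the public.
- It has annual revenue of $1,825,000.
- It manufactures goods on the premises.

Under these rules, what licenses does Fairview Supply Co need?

Compliance Permit, Operating Certificate, Operating License, Small Premises Permit

1. manufactures goods on the premises; is located in Zone C → Compliance Permit required.
2. floor area 16,000 square feet ≥ 15,300 square feet → Operating License required.
3. revenue $1,825,000 ≥ $1,750,000; does not serve food to the public → Regulatory Authorization not required.
4. floor area 16,000 square feet ≤ 19,600 square feet; is located in Zone C → Operating Certificate required.
5. does not serve food to the public → Commercial Permit not required.
6. floor area 16,000 square feet ≤ 16,700 square feet; is a franchise of a national chain → Small Premises Permit required.
7. floor area 16,000 square feet ≥ 10,900 square feet; is a franchise of a national chain (not: is a sole proprietorship) → Large Premises Certificate not required.
8. revenue $1,825,000 > $1,725,000; is a franchise of a national chain → General Business Authorization not required.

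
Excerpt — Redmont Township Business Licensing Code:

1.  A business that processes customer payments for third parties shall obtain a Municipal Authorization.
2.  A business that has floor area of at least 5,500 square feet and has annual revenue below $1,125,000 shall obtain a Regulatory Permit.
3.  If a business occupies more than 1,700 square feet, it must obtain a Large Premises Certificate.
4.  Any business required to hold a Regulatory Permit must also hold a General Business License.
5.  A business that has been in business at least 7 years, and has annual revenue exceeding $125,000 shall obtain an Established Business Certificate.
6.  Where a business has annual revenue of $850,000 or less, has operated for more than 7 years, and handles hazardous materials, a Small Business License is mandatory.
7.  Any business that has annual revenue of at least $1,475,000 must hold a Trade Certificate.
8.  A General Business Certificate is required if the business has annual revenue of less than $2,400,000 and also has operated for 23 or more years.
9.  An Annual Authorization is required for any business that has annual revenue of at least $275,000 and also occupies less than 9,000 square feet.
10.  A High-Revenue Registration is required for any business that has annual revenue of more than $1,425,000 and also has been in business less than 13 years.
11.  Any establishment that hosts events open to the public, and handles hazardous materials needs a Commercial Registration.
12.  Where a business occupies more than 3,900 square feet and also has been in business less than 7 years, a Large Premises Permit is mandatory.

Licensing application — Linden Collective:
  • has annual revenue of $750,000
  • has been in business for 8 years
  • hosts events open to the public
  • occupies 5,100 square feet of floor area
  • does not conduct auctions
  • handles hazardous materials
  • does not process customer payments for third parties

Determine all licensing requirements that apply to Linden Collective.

Annual Authorization, Commercial Registration, Established Business Certificate, Large Premises Certificate, Small Business License

1. does not process customer payments for third parties → Municipal Authorization not required.
2. floor area 5,100 square feet < 5,500 square feet; revenue $750,000 < $1,125,000 → Regulatory Permit not required.
3. floor area 5,100 square feet > 1,700 square feet → Large Premises Certificate required.
4. Regulatory Permit is not required → no effect.
5. years in business 8 ≥ 7; revenue $750,000 > $125,000 → Established Business Certificate required.
6. revenue $750,000 ≤ $850,000; years in business 8 > 7; handles hazardous materials → Small Business License required.
7. revenue $750,000 < $1,475,000 → Trade Certificate not required.
8. revenue $750,000 < $2,400,000; years in business 8 < 23 → General Business Certificate not required.
9. revenue $750,000 ≥ $275,000; floor area 5,100 square feet < 9,000 square feet → Annual Authorization required.
10. revenue $750,000 ≤ $1,425,000; years in business 8 < 13 → High-Revenue Registration not required.
11. hosts events open to the public; handles hazardous materials → Commercial Registration required.
12. floor area 5,100 square feet > 3,900 square feet; years in business 8 ≥ 7 → Large Premises Permit not required.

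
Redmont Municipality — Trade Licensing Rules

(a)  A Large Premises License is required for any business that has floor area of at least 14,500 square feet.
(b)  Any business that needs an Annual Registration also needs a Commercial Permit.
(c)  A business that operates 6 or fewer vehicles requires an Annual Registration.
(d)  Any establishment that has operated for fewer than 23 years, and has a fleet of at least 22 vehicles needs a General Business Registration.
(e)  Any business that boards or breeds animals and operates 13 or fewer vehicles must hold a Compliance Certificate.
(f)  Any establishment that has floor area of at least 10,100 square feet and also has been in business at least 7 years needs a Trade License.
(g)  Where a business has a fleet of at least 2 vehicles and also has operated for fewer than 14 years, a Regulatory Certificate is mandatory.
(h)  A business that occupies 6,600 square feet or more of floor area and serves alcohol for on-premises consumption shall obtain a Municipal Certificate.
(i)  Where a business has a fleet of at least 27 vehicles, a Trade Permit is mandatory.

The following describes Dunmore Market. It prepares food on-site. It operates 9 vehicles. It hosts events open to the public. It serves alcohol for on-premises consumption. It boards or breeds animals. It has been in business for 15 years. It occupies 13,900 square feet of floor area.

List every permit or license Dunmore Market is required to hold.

(a) floor area 13,900 square feet < 14,500 square feet → Large Premises License not required.
(b) Annual Registration is not required → no effect.
(c) vehicles 9 > 6 → Annual Registration not required.
(d) years in business 15 < 23; vehicles 9 < 22 → General Business Registration not required.
(e) boards or breeds animals; vehicles 9 ≤ 13 → Compliance Certificate required.
(f) floor area 13,900 square feet ≥ 10,100 square feet; years in business 15 ≥ 7 → Trade License required.
(g) vehicles 9 ≥ 2; years in business 15 ≥ 14 → Regulatory Certificate not required.
(h) floor area 13,900 square feet ≥ 6,600 square feet; serves alcohol for on-premises consumption → Municipal Certificate required.
(i) vehicles 9 < 27 → Trade Permit not required.

Compliance Certificate, Municipal Certificate, Trade License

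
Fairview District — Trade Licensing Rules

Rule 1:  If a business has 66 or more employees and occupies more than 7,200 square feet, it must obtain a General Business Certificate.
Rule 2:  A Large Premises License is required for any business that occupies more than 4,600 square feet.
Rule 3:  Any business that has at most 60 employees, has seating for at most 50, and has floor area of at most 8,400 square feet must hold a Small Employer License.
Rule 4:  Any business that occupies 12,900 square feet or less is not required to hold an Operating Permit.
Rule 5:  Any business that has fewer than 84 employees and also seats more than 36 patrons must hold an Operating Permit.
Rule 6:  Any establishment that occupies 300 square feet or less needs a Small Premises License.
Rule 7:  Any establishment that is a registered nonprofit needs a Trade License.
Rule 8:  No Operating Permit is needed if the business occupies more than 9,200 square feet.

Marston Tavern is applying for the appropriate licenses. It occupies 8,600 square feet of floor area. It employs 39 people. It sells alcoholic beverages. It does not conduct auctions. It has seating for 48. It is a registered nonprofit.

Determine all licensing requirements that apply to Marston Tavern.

Rule 1: employees 39 < 66; floor area 8,600 square feet > 7,200 square feet → General Business Certificate not required.
Rule 2: floor area 8,600 square feet > 4,600 square feet → Large Premises License required.
Rule 3: employees 39 ≤ 60; seating 48 ≤ 50; floor area 8,600 square feet > 8,400 square feet → Small Employer License not required.
Rule 4: floor area 8,600 square feet ≤ 12,900 square feet → exempt from Operating Permit.
Rule 5: employees 39 < 84; seating 48 > 36 → Operating Permit required.
Rule 6: floor area 8,600 square feet > 300 square feet → Small Premises License not required.
Rule 7: is a registered nonprofit → Trade License required.
Rule 8: floor area 8,600 square feet ≤ 9,200 square feet → Operating Permit exemption does not apply.

Large Premises License, Trade License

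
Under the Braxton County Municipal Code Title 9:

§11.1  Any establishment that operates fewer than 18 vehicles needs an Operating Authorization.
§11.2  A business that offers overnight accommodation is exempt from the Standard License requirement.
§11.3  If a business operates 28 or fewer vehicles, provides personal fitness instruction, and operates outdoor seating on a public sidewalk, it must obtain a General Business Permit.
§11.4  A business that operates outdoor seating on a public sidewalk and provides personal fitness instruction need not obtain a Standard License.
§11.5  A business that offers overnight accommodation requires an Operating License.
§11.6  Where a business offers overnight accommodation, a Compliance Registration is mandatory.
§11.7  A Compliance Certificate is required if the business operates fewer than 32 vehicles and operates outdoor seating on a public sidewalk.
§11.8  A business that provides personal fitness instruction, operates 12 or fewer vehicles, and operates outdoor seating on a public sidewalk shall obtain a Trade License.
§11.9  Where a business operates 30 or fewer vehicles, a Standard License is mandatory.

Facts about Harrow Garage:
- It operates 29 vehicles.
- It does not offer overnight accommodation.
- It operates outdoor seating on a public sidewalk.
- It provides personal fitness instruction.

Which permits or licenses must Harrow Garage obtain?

Compliance Certificate

§11.1 vehicles 29 ≥ 18 → Operating Authorization not required.
§11.2 does not offer overnight accommodation → Standard License exemption does not apply.
§11.3 vehicles 29 > 28; provides personal fitness instruction; operates outdoor seating on a public sidewalk → General Business Permit not required.
§11.4 operates outdoor seating on a public sidewalk; provides personal fitness instruction → exempt from Standard License.
§11.5 does not offer overnight accommodation → Operating License not required.
§11.6 does not offer overnight accommodation → Compliance Registration not required.
§11.7 vehicles 29 < 32; operates outdoor seating on a public sidewalk → Compliance Certificate required.
§11.8 provides personal fitness instruction; vehicles 29 > 12; operates outdoor seating on a public sidewalk → Trade License not required.
§11.9 vehicles 29 ≤ 30 → Standard License required.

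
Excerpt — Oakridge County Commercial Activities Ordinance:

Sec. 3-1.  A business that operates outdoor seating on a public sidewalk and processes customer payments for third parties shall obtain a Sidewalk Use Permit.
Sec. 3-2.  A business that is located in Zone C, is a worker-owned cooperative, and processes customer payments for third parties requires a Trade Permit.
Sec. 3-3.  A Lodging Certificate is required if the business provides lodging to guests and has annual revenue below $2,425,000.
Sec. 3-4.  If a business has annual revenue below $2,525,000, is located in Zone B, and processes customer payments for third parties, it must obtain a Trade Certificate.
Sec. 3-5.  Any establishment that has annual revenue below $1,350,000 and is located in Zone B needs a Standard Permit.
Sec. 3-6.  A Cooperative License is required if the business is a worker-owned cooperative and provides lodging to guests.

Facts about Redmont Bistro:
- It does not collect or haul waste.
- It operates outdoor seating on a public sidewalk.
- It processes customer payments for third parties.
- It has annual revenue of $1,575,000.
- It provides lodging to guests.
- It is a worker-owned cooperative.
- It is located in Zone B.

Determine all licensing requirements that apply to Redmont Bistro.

Sec. 3-1. operates outdoor seating on a public sidewalk; processes customer payments for third parties → Sidewalk Use Permit required.
Sec. 3-2. is located in Zone B (not: is located in Zone C); is a worker-owned cooperative; processes customer payments for third parties → Trade Permit not required.
Sec. 3-3. provides lodging to guests; revenue $1,575,000 < $2,425,000 → Lodging Certificate required.
Sec. 3-4. revenue $1,575,000 < $2,525,000; is located in Zone B; processes customer payments for third parties → Trade Certificate required.
Sec. 3-5. revenue $1,575,000 ≥ $1,350,000; is located in Zone B → Standard Permit not required.
Sec. 3-6. is a worker-owned cooperative; provides lodging to guests → Cooperative License required.

Cooperative License, Lodging Certificate, Sidewalk Use Permit, Trade Certificate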